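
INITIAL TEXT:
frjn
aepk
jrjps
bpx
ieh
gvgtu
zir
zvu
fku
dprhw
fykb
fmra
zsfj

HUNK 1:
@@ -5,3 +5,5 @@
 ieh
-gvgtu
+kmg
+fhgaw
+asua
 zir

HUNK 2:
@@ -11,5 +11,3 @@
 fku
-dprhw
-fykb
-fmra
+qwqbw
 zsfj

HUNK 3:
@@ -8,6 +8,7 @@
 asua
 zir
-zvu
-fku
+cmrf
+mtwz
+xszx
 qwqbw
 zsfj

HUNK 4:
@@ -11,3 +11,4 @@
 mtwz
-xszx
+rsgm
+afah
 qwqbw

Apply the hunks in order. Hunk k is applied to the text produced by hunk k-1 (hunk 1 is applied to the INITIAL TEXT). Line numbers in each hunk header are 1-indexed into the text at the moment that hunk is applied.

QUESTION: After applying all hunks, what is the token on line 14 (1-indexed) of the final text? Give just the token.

Hunk 1: at line 5 remove [gvgtu] add [kmg,fhgaw,asua] -> 15 lines: frjn aepk jrjps bpx ieh kmg fhgaw asua zir zvu fku dprhw fykb fmra zsfj
Hunk 2: at line 11 remove [dprhw,fykb,fmra] add [qwqbw] -> 13 lines: frjn aepk jrjps bpx ieh kmg fhgaw asua zir zvu fku qwqbw zsfj
Hunk 3: at line 8 remove [zvu,fku] add [cmrf,mtwz,xszx] -> 14 lines: frjn aepk jrjps bpx ieh kmg fhgaw asua zir cmrf mtwz xszx qwqbw zsfj
Hunk 4: at line 11 remove [xszx] add [rsgm,afah] -> 15 lines: frjn aepk jrjps bpx ieh kmg fhgaw asua zir cmrf mtwz rsgm afah qwqbw zsfj
Final line 14: qwqbw

Answer: qwqbw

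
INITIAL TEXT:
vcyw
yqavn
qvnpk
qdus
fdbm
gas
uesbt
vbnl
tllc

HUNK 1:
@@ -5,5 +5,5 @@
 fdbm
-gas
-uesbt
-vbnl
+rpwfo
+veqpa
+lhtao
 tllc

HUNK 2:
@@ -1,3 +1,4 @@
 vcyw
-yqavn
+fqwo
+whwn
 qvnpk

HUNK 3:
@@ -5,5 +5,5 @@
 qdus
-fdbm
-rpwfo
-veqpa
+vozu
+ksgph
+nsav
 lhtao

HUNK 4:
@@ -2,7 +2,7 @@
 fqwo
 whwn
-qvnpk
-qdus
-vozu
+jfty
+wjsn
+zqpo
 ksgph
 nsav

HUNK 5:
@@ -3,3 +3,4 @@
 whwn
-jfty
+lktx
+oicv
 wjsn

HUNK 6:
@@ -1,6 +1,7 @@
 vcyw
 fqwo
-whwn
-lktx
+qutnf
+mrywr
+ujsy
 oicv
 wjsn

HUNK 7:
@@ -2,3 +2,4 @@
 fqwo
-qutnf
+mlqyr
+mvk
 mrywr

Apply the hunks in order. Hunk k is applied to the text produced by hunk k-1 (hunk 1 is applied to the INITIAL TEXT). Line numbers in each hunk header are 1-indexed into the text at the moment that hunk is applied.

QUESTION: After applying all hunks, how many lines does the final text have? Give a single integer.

Answer: 13

Derivation:
Hunk 1: at line 5 remove [gas,uesbt,vbnl] add [rpwfo,veqpa,lhtao] -> 9 lines: vcyw yqavn qvnpk qdus fdbm rpwfo veqpa lhtao tllc
Hunk 2: at line 1 remove [yqavn] add [fqwo,whwn] -> 10 lines: vcyw fqwo whwn qvnpk qdus fdbm rpwfo veqpa lhtao tllc
Hunk 3: at line 5 remove [fdbm,rpwfo,veqpa] add [vozu,ksgph,nsav] -> 10 lines: vcyw fqwo whwn qvnpk qdus vozu ksgph nsav lhtao tllc
Hunk 4: at line 2 remove [qvnpk,qdus,vozu] add [jfty,wjsn,zqpo] -> 10 lines: vcyw fqwo whwn jfty wjsn zqpo ksgph nsav lhtao tllc
Hunk 5: at line 3 remove [jfty] add [lktx,oicv] -> 11 lines: vcyw fqwo whwn lktx oicv wjsn zqpo ksgph nsav lhtao tllc
Hunk 6: at line 1 remove [whwn,lktx] add [qutnf,mrywr,ujsy] -> 12 lines: vcyw fqwo qutnf mrywr ujsy oicv wjsn zqpo ksgph nsav lhtao tllc
Hunk 7: at line 2 remove [qutnf] add [mlqyr,mvk] -> 13 lines: vcyw fqwo mlqyr mvk mrywr ujsy oicv wjsn zqpo ksgph nsav lhtao tllc
Final line count: 13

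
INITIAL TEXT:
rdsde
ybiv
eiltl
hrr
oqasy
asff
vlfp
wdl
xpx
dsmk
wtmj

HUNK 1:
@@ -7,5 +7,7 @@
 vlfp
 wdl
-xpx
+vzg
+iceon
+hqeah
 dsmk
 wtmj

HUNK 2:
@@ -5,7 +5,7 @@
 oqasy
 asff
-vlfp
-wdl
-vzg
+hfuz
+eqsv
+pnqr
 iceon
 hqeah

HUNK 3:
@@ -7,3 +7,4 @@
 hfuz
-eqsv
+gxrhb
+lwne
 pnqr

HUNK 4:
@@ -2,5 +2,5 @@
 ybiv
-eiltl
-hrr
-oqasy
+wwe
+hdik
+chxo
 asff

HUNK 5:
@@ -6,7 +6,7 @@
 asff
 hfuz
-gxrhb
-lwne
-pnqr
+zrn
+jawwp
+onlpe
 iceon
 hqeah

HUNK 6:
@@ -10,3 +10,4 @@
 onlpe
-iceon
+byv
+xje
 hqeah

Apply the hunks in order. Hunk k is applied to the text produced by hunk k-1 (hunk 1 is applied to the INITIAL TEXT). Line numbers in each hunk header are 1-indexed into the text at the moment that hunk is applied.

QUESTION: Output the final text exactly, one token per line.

Answer: rdsde
ybiv
wwe
hdik
chxo
asff
hfuz
zrn
jawwp
onlpe
byv
xje
hqeah
dsmk
wtmj

Derivation:
Hunk 1: at line 7 remove [xpx] add [vzg,iceon,hqeah] -> 13 lines: rdsde ybiv eiltl hrr oqasy asff vlfp wdl vzg iceon hqeah dsmk wtmj
Hunk 2: at line 5 remove [vlfp,wdl,vzg] add [hfuz,eqsv,pnqr] -> 13 lines: rdsde ybiv eiltl hrr oqasy asff hfuz eqsv pnqr iceon hqeah dsmk wtmj
Hunk 3: at line 7 remove [eqsv] add [gxrhb,lwne] -> 14 lines: rdsde ybiv eiltl hrr oqasy asff hfuz gxrhb lwne pnqr iceon hqeah dsmk wtmj
Hunk 4: at line 2 remove [eiltl,hrr,oqasy] add [wwe,hdik,chxo] -> 14 lines: rdsde ybiv wwe hdik chxo asff hfuz gxrhb lwne pnqr iceon hqeah dsmk wtmj
Hunk 5: at line 6 remove [gxrhb,lwne,pnqr] add [zrn,jawwp,onlpe] -> 14 lines: rdsde ybiv wwe hdik chxo asff hfuz zrn jawwp onlpe iceon hqeah dsmk wtmj
Hunk 6: at line 10 remove [iceon] add [byv,xje] -> 15 lines: rdsde ybiv wwe hdik chxo asff hfuz zrn jawwp onlpe byv xje hqeah dsmk wtmj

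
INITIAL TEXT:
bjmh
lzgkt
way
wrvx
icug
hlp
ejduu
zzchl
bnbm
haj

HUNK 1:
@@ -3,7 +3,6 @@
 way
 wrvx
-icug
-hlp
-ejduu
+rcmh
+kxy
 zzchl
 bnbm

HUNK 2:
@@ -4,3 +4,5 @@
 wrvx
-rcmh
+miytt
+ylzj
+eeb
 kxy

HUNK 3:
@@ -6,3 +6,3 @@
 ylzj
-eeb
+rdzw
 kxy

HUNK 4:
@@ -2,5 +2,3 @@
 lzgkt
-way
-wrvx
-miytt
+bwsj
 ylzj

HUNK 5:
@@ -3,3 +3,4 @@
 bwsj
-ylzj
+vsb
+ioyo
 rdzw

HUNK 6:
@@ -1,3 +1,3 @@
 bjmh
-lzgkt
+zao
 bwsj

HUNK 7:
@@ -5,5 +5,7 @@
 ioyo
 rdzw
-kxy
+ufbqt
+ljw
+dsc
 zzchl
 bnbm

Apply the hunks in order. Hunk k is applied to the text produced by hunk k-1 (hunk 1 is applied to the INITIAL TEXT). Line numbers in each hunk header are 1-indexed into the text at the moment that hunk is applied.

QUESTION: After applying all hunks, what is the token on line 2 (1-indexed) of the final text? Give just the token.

Answer: zao

Derivation:
Hunk 1: at line 3 remove [icug,hlp,ejduu] add [rcmh,kxy] -> 9 lines: bjmh lzgkt way wrvx rcmh kxy zzchl bnbm haj
Hunk 2: at line 4 remove [rcmh] add [miytt,ylzj,eeb] -> 11 lines: bjmh lzgkt way wrvx miytt ylzj eeb kxy zzchl bnbm haj
Hunk 3: at line 6 remove [eeb] add [rdzw] -> 11 lines: bjmh lzgkt way wrvx miytt ylzj rdzw kxy zzchl bnbm haj
Hunk 4: at line 2 remove [way,wrvx,miytt] add [bwsj] -> 9 lines: bjmh lzgkt bwsj ylzj rdzw kxy zzchl bnbm haj
Hunk 5: at line 3 remove [ylzj] add [vsb,ioyo] -> 10 lines: bjmh lzgkt bwsj vsb ioyo rdzw kxy zzchl bnbm haj
Hunk 6: at line 1 remove [lzgkt] add [zao] -> 10 lines: bjmh zao bwsj vsb ioyo rdzw kxy zzchl bnbm haj
Hunk 7: at line 5 remove [kxy] add [ufbqt,ljw,dsc] -> 12 lines: bjmh zao bwsj vsb ioyo rdzw ufbqt ljw dsc zzchl bnbm haj
Final line 2: zao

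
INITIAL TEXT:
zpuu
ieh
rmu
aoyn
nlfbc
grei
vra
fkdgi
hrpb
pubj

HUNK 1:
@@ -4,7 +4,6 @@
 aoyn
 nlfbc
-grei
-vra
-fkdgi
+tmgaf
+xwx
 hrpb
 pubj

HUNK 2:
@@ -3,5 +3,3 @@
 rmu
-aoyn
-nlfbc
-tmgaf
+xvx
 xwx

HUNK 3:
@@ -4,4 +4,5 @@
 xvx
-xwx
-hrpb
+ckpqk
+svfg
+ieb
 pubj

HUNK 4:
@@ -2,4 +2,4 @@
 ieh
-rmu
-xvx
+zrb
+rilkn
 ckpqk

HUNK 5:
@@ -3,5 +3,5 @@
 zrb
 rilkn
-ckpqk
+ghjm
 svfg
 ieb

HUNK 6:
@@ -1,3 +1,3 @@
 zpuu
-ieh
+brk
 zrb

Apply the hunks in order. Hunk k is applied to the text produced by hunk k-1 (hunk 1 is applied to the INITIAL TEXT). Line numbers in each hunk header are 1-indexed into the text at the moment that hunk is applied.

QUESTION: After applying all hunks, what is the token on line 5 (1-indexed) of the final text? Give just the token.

Answer: ghjm

Derivation:
Hunk 1: at line 4 remove [grei,vra,fkdgi] add [tmgaf,xwx] -> 9 lines: zpuu ieh rmu aoyn nlfbc tmgaf xwx hrpb pubj
Hunk 2: at line 3 remove [aoyn,nlfbc,tmgaf] add [xvx] -> 7 lines: zpuu ieh rmu xvx xwx hrpb pubj
Hunk 3: at line 4 remove [xwx,hrpb] add [ckpqk,svfg,ieb] -> 8 lines: zpuu ieh rmu xvx ckpqk svfg ieb pubj
Hunk 4: at line 2 remove [rmu,xvx] add [zrb,rilkn] -> 8 lines: zpuu ieh zrb rilkn ckpqk svfg ieb pubj
Hunk 5: at line 3 remove [ckpqk] add [ghjm] -> 8 lines: zpuu ieh zrb rilkn ghjm svfg ieb pubj
Hunk 6: at line 1 remove [ieh] add [brk] -> 8 lines: zpuu brk zrb rilkn ghjm svfg ieb pubj
Final line 5: ghjm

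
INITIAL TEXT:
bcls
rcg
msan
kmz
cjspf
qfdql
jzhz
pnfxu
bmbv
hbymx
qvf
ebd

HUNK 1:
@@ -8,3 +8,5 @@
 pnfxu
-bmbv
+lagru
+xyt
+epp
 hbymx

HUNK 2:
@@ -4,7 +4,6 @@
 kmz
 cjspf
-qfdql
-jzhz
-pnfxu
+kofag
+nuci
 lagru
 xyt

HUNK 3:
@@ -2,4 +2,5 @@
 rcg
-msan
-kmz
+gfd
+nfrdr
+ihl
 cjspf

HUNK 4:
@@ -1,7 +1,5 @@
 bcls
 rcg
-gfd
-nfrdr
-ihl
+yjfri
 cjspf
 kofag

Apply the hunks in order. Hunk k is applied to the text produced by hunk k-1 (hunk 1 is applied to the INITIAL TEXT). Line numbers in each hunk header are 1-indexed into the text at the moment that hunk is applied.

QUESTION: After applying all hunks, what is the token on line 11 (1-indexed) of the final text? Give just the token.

Hunk 1: at line 8 remove [bmbv] add [lagru,xyt,epp] -> 14 lines: bcls rcg msan kmz cjspf qfdql jzhz pnfxu lagru xyt epp hbymx qvf ebd
Hunk 2: at line 4 remove [qfdql,jzhz,pnfxu] add [kofag,nuci] -> 13 lines: bcls rcg msan kmz cjspf kofag nuci lagru xyt epp hbymx qvf ebd
Hunk 3: at line 2 remove [msan,kmz] add [gfd,nfrdr,ihl] -> 14 lines: bcls rcg gfd nfrdr ihl cjspf kofag nuci lagru xyt epp hbymx qvf ebd
Hunk 4: at line 1 remove [gfd,nfrdr,ihl] add [yjfri] -> 12 lines: bcls rcg yjfri cjspf kofag nuci lagru xyt epp hbymx qvf ebd
Final line 11: qvf

Answer: qvf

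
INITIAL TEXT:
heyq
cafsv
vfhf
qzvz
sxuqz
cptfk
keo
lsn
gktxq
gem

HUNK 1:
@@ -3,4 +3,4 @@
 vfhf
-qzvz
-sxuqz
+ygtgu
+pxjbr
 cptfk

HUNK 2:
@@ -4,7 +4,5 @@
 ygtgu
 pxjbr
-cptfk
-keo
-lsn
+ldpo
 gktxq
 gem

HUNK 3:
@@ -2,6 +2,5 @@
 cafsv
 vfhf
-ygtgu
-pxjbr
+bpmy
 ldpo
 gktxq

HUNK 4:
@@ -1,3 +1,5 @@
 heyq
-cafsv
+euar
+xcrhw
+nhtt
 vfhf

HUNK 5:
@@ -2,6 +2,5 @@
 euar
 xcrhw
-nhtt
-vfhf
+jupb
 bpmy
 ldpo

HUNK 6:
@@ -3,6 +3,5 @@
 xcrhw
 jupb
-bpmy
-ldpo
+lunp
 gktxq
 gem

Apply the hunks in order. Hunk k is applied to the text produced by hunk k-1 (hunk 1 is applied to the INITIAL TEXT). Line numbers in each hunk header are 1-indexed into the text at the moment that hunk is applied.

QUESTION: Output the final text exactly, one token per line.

Hunk 1: at line 3 remove [qzvz,sxuqz] add [ygtgu,pxjbr] -> 10 lines: heyq cafsv vfhf ygtgu pxjbr cptfk keo lsn gktxq gem
Hunk 2: at line 4 remove [cptfk,keo,lsn] add [ldpo] -> 8 lines: heyq cafsv vfhf ygtgu pxjbr ldpo gktxq gem
Hunk 3: at line 2 remove [ygtgu,pxjbr] add [bpmy] -> 7 lines: heyq cafsv vfhf bpmy ldpo gktxq gem
Hunk 4: at line 1 remove [cafsv] add [euar,xcrhw,nhtt] -> 9 lines: heyq euar xcrhw nhtt vfhf bpmy ldpo gktxq gem
Hunk 5: at line 2 remove [nhtt,vfhf] add [jupb] -> 8 lines: heyq euar xcrhw jupb bpmy ldpo gktxq gem
Hunk 6: at line 3 remove [bpmy,ldpo] add [lunp] -> 7 lines: heyq euar xcrhw jupb lunp gktxq gem

Answer: heyq
euar
xcrhw
jupb
lunp
gktxq
gem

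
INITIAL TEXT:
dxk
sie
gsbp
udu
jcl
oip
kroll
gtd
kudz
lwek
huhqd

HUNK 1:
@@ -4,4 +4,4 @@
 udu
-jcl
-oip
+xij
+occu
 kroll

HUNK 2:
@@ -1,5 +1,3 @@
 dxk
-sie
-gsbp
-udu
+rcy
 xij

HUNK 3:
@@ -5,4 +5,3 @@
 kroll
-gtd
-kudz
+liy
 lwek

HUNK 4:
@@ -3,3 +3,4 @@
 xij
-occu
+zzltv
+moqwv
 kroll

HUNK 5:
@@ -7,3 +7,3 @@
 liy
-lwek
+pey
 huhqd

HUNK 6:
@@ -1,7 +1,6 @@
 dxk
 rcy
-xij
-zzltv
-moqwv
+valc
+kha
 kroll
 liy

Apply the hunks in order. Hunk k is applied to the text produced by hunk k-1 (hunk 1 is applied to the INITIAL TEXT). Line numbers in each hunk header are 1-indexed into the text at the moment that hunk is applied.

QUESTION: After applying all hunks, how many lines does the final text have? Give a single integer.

Hunk 1: at line 4 remove [jcl,oip] add [xij,occu] -> 11 lines: dxk sie gsbp udu xij occu kroll gtd kudz lwek huhqd
Hunk 2: at line 1 remove [sie,gsbp,udu] add [rcy] -> 9 lines: dxk rcy xij occu kroll gtd kudz lwek huhqd
Hunk 3: at line 5 remove [gtd,kudz] add [liy] -> 8 lines: dxk rcy xij occu kroll liy lwek huhqd
Hunk 4: at line 3 remove [occu] add [zzltv,moqwv] -> 9 lines: dxk rcy xij zzltv moqwv kroll liy lwek huhqd
Hunk 5: at line 7 remove [lwek] add [pey] -> 9 lines: dxk rcy xij zzltv moqwv kroll liy pey huhqd
Hunk 6: at line 1 remove [xij,zzltv,moqwv] add [valc,kha] -> 8 lines: dxk rcy valc kha kroll liy pey huhqd
Final line count: 8

Answer: 8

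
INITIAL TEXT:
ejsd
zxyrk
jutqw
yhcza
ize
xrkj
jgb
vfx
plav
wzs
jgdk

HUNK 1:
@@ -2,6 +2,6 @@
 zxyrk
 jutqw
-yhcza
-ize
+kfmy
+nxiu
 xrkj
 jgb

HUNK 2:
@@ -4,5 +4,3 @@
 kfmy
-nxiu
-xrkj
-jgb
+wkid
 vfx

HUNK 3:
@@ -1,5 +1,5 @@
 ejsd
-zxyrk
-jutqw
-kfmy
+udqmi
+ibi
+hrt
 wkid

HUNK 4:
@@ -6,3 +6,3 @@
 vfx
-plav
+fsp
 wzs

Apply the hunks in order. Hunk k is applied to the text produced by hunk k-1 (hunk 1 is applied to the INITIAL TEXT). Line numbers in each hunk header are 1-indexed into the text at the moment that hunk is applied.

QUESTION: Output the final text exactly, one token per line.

Answer: ejsd
udqmi
ibi
hrt
wkid
vfx
fsp
wzs
jgdk

Derivation:
Hunk 1: at line 2 remove [yhcza,ize] add [kfmy,nxiu] -> 11 lines: ejsd zxyrk jutqw kfmy nxiu xrkj jgb vfx plav wzs jgdk
Hunk 2: at line 4 remove [nxiu,xrkj,jgb] add [wkid] -> 9 lines: ejsd zxyrk jutqw kfmy wkid vfx plav wzs jgdk
Hunk 3: at line 1 remove [zxyrk,jutqw,kfmy] add [udqmi,ibi,hrt] -> 9 lines: ejsd udqmi ibi hrt wkid vfx plav wzs jgdk
Hunk 4: at line 6 remove [plav] add [fsp] -> 9 lines: ejsd udqmi ibi hrt wkid vfx fsp wzs jgdk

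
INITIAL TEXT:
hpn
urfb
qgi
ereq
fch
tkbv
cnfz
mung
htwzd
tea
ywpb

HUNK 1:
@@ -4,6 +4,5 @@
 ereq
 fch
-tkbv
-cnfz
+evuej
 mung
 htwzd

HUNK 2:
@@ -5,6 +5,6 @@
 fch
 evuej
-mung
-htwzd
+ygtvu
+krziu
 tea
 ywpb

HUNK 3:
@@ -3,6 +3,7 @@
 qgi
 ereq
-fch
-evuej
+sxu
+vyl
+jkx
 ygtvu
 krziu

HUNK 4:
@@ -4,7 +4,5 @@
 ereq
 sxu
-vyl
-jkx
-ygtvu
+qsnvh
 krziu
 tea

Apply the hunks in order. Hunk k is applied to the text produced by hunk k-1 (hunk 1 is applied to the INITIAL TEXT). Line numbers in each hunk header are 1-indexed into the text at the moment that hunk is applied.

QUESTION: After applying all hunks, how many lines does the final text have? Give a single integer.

Hunk 1: at line 4 remove [tkbv,cnfz] add [evuej] -> 10 lines: hpn urfb qgi ereq fch evuej mung htwzd tea ywpb
Hunk 2: at line 5 remove [mung,htwzd] add [ygtvu,krziu] -> 10 lines: hpn urfb qgi ereq fch evuej ygtvu krziu tea ywpb
Hunk 3: at line 3 remove [fch,evuej] add [sxu,vyl,jkx] -> 11 lines: hpn urfb qgi ereq sxu vyl jkx ygtvu krziu tea ywpb
Hunk 4: at line 4 remove [vyl,jkx,ygtvu] add [qsnvh] -> 9 lines: hpn urfb qgi ereq sxu qsnvh krziu tea ywpb
Final line count: 9

Answer: 9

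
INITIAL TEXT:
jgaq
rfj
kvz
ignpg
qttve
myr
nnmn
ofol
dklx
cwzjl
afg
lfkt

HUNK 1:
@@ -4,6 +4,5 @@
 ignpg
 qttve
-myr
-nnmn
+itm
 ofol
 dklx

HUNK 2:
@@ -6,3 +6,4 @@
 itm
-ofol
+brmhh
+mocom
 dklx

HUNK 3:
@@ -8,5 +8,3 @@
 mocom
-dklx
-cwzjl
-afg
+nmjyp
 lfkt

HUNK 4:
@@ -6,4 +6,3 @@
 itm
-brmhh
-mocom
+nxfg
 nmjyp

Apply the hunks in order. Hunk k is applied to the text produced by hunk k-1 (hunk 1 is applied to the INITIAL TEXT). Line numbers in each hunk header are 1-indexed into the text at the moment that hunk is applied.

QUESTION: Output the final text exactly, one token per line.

Answer: jgaq
rfj
kvz
ignpg
qttve
itm
nxfg
nmjyp
lfkt

Derivation:
Hunk 1: at line 4 remove [myr,nnmn] add [itm] -> 11 lines: jgaq rfj kvz ignpg qttve itm ofol dklx cwzjl afg lfkt
Hunk 2: at line 6 remove [ofol] add [brmhh,mocom] -> 12 lines: jgaq rfj kvz ignpg qttve itm brmhh mocom dklx cwzjl afg lfkt
Hunk 3: at line 8 remove [dklx,cwzjl,afg] add [nmjyp] -> 10 lines: jgaq rfj kvz ignpg qttve itm brmhh mocom nmjyp lfkt
Hunk 4: at line 6 remove [brmhh,mocom] add [nxfg] -> 9 lines: jgaq rfj kvz ignpg qttve itm nxfg nmjyp lfkt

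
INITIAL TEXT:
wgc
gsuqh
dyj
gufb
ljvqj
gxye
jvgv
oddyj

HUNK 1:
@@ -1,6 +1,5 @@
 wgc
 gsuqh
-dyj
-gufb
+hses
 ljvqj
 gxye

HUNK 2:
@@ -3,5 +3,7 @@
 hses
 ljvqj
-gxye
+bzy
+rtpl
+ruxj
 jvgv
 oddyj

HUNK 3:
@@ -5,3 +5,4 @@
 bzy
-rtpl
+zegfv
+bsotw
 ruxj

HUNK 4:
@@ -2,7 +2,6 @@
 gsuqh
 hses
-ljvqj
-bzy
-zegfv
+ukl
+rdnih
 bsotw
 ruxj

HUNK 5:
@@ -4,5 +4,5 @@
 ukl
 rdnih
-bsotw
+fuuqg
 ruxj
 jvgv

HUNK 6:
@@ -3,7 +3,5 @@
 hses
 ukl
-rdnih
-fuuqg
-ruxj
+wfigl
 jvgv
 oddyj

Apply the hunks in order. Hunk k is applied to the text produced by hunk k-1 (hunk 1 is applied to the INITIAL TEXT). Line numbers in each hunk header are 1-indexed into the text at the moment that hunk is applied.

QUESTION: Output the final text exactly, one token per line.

Hunk 1: at line 1 remove [dyj,gufb] add [hses] -> 7 lines: wgc gsuqh hses ljvqj gxye jvgv oddyj
Hunk 2: at line 3 remove [gxye] add [bzy,rtpl,ruxj] -> 9 lines: wgc gsuqh hses ljvqj bzy rtpl ruxj jvgv oddyj
Hunk 3: at line 5 remove [rtpl] add [zegfv,bsotw] -> 10 lines: wgc gsuqh hses ljvqj bzy zegfv bsotw ruxj jvgv oddyj
Hunk 4: at line 2 remove [ljvqj,bzy,zegfv] add [ukl,rdnih] -> 9 lines: wgc gsuqh hses ukl rdnih bsotw ruxj jvgv oddyj
Hunk 5: at line 4 remove [bsotw] add [fuuqg] -> 9 lines: wgc gsuqh hses ukl rdnih fuuqg ruxj jvgv oddyj
Hunk 6: at line 3 remove [rdnih,fuuqg,ruxj] add [wfigl] -> 7 lines: wgc gsuqh hses ukl wfigl jvgv oddyj

Answer: wgc
gsuqh
hses
ukl
wfigl
jvgv
oddyj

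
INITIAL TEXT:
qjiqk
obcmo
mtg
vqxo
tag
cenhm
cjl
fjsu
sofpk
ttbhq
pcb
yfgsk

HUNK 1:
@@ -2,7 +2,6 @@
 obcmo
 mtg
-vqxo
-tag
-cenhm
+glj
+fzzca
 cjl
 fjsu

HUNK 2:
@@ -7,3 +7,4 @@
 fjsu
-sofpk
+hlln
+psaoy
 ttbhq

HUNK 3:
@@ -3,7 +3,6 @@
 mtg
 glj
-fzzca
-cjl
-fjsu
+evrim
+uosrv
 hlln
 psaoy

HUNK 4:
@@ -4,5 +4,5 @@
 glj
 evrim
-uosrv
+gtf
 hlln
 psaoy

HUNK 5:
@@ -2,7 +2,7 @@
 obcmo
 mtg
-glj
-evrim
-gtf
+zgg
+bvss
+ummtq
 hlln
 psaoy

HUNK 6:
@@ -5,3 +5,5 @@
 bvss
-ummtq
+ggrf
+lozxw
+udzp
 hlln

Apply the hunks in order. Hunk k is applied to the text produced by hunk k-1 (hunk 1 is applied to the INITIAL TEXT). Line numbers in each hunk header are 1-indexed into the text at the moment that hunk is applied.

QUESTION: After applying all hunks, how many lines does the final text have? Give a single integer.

Answer: 13

Derivation:
Hunk 1: at line 2 remove [vqxo,tag,cenhm] add [glj,fzzca] -> 11 lines: qjiqk obcmo mtg glj fzzca cjl fjsu sofpk ttbhq pcb yfgsk
Hunk 2: at line 7 remove [sofpk] add [hlln,psaoy] -> 12 lines: qjiqk obcmo mtg glj fzzca cjl fjsu hlln psaoy ttbhq pcb yfgsk
Hunk 3: at line 3 remove [fzzca,cjl,fjsu] add [evrim,uosrv] -> 11 lines: qjiqk obcmo mtg glj evrim uosrv hlln psaoy ttbhq pcb yfgsk
Hunk 4: at line 4 remove [uosrv] add [gtf] -> 11 lines: qjiqk obcmo mtg glj evrim gtf hlln psaoy ttbhq pcb yfgsk
Hunk 5: at line 2 remove [glj,evrim,gtf] add [zgg,bvss,ummtq] -> 11 lines: qjiqk obcmo mtg zgg bvss ummtq hlln psaoy ttbhq pcb yfgsk
Hunk 6: at line 5 remove [ummtq] add [ggrf,lozxw,udzp] -> 13 lines: qjiqk obcmo mtg zgg bvss ggrf lozxw udzp hlln psaoy ttbhq pcb yfgsk
Final line count: 13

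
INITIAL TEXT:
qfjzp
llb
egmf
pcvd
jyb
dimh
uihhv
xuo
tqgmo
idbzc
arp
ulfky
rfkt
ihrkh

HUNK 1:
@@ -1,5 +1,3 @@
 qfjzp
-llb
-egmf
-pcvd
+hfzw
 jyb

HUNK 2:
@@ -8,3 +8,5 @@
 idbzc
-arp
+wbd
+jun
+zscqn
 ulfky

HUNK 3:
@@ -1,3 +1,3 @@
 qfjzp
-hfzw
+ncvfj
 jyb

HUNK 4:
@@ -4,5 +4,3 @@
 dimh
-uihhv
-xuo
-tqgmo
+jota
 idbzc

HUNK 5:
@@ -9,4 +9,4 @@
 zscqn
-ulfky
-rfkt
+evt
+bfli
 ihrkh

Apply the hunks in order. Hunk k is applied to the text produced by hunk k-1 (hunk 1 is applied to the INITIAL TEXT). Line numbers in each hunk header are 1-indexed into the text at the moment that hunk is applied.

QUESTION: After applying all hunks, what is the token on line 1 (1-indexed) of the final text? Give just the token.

Answer: qfjzp

Derivation:
Hunk 1: at line 1 remove [llb,egmf,pcvd] add [hfzw] -> 12 lines: qfjzp hfzw jyb dimh uihhv xuo tqgmo idbzc arp ulfky rfkt ihrkh
Hunk 2: at line 8 remove [arp] add [wbd,jun,zscqn] -> 14 lines: qfjzp hfzw jyb dimh uihhv xuo tqgmo idbzc wbd jun zscqn ulfky rfkt ihrkh
Hunk 3: at line 1 remove [hfzw] add [ncvfj] -> 14 lines: qfjzp ncvfj jyb dimh uihhv xuo tqgmo idbzc wbd jun zscqn ulfky rfkt ihrkh
Hunk 4: at line 4 remove [uihhv,xuo,tqgmo] add [jota] -> 12 lines: qfjzp ncvfj jyb dimh jota idbzc wbd jun zscqn ulfky rfkt ihrkh
Hunk 5: at line 9 remove [ulfky,rfkt] add [evt,bfli] -> 12 lines: qfjzp ncvfj jyb dimh jota idbzc wbd jun zscqn evt bfli ihrkh
Final line 1: qfjzp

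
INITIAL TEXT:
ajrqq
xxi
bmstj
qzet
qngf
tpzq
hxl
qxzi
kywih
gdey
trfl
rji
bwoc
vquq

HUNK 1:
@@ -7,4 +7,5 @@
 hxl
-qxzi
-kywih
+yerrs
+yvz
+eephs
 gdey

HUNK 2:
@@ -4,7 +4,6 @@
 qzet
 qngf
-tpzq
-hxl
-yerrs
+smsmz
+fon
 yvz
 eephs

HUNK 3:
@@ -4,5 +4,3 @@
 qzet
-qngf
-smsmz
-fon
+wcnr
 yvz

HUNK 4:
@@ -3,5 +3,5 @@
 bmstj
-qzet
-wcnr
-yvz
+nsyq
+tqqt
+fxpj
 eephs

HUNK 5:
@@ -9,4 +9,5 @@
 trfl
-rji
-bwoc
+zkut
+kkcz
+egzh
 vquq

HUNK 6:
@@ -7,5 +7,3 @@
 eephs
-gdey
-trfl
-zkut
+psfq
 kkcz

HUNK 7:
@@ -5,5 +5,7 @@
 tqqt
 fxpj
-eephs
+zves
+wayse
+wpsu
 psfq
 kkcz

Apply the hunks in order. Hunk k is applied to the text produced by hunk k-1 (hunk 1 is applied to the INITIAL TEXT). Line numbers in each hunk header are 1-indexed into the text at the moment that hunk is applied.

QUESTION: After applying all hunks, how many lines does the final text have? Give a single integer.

Hunk 1: at line 7 remove [qxzi,kywih] add [yerrs,yvz,eephs] -> 15 lines: ajrqq xxi bmstj qzet qngf tpzq hxl yerrs yvz eephs gdey trfl rji bwoc vquq
Hunk 2: at line 4 remove [tpzq,hxl,yerrs] add [smsmz,fon] -> 14 lines: ajrqq xxi bmstj qzet qngf smsmz fon yvz eephs gdey trfl rji bwoc vquq
Hunk 3: at line 4 remove [qngf,smsmz,fon] add [wcnr] -> 12 lines: ajrqq xxi bmstj qzet wcnr yvz eephs gdey trfl rji bwoc vquq
Hunk 4: at line 3 remove [qzet,wcnr,yvz] add [nsyq,tqqt,fxpj] -> 12 lines: ajrqq xxi bmstj nsyq tqqt fxpj eephs gdey trfl rji bwoc vquq
Hunk 5: at line 9 remove [rji,bwoc] add [zkut,kkcz,egzh] -> 13 lines: ajrqq xxi bmstj nsyq tqqt fxpj eephs gdey trfl zkut kkcz egzh vquq
Hunk 6: at line 7 remove [gdey,trfl,zkut] add [psfq] -> 11 lines: ajrqq xxi bmstj nsyq tqqt fxpj eephs psfq kkcz egzh vquq
Hunk 7: at line 5 remove [eephs] add [zves,wayse,wpsu] -> 13 lines: ajrqq xxi bmstj nsyq tqqt fxpj zves wayse wpsu psfq kkcz egzh vquq
Final line count: 13

Answer: 13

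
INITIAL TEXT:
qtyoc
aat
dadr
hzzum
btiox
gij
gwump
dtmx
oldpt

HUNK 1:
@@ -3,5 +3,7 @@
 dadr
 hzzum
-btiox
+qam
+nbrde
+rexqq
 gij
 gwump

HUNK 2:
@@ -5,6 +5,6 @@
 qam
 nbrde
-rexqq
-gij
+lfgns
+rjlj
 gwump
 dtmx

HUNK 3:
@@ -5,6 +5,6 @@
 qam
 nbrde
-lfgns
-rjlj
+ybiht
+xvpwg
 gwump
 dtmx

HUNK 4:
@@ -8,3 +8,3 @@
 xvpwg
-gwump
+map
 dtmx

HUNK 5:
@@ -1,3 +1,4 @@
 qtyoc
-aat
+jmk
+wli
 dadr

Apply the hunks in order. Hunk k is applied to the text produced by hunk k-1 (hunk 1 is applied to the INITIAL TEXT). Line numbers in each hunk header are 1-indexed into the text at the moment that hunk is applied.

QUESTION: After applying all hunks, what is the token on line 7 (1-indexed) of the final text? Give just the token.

Hunk 1: at line 3 remove [btiox] add [qam,nbrde,rexqq] -> 11 lines: qtyoc aat dadr hzzum qam nbrde rexqq gij gwump dtmx oldpt
Hunk 2: at line 5 remove [rexqq,gij] add [lfgns,rjlj] -> 11 lines: qtyoc aat dadr hzzum qam nbrde lfgns rjlj gwump dtmx oldpt
Hunk 3: at line 5 remove [lfgns,rjlj] add [ybiht,xvpwg] -> 11 lines: qtyoc aat dadr hzzum qam nbrde ybiht xvpwg gwump dtmx oldpt
Hunk 4: at line 8 remove [gwump] add [map] -> 11 lines: qtyoc aat dadr hzzum qam nbrde ybiht xvpwg map dtmx oldpt
Hunk 5: at line 1 remove [aat] add [jmk,wli] -> 12 lines: qtyoc jmk wli dadr hzzum qam nbrde ybiht xvpwg map dtmx oldpt
Final line 7: nbrde

Answer: nbrde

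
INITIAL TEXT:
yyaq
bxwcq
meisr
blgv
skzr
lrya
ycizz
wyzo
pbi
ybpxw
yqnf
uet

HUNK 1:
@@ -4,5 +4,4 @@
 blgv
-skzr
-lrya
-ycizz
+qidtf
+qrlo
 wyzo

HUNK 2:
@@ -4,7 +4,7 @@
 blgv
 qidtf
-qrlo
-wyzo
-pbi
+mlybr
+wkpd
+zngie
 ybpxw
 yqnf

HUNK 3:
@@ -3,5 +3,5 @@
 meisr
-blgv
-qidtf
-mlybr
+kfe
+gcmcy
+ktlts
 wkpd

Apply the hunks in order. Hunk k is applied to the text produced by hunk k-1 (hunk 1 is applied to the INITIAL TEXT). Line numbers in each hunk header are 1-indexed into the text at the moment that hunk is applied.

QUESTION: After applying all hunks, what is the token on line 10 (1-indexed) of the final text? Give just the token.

Hunk 1: at line 4 remove [skzr,lrya,ycizz] add [qidtf,qrlo] -> 11 lines: yyaq bxwcq meisr blgv qidtf qrlo wyzo pbi ybpxw yqnf uet
Hunk 2: at line 4 remove [qrlo,wyzo,pbi] add [mlybr,wkpd,zngie] -> 11 lines: yyaq bxwcq meisr blgv qidtf mlybr wkpd zngie ybpxw yqnf uet
Hunk 3: at line 3 remove [blgv,qidtf,mlybr] add [kfe,gcmcy,ktlts] -> 11 lines: yyaq bxwcq meisr kfe gcmcy ktlts wkpd zngie ybpxw yqnf uet
Final line 10: yqnf

Answer: yqnf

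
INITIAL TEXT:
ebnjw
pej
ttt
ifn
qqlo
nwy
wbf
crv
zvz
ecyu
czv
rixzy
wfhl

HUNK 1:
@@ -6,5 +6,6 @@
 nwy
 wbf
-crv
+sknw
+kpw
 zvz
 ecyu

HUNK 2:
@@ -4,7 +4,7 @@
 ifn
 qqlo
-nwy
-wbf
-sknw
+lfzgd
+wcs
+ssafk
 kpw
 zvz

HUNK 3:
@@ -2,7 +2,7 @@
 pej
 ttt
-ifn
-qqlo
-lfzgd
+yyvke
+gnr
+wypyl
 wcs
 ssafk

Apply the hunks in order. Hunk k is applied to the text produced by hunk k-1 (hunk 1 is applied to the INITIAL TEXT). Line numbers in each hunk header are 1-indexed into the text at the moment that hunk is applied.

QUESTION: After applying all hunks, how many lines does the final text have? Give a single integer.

Hunk 1: at line 6 remove [crv] add [sknw,kpw] -> 14 lines: ebnjw pej ttt ifn qqlo nwy wbf sknw kpw zvz ecyu czv rixzy wfhl
Hunk 2: at line 4 remove [nwy,wbf,sknw] add [lfzgd,wcs,ssafk] -> 14 lines: ebnjw pej ttt ifn qqlo lfzgd wcs ssafk kpw zvz ecyu czv rixzy wfhl
Hunk 3: at line 2 remove [ifn,qqlo,lfzgd] add [yyvke,gnr,wypyl] -> 14 lines: ebnjw pej ttt yyvke gnr wypyl wcs ssafk kpw zvz ecyu czv rixzy wfhl
Final line count: 14

Answer: 14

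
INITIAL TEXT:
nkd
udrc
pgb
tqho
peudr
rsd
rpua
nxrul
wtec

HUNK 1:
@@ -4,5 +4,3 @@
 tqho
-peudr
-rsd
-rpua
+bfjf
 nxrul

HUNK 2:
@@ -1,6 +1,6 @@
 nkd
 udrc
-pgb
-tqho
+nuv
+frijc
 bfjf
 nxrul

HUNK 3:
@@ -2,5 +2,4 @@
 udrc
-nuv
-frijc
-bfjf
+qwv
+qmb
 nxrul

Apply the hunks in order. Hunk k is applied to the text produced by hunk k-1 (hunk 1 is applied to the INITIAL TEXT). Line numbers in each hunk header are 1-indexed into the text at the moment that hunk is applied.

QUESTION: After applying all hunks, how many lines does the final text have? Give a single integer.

Answer: 6

Derivation:
Hunk 1: at line 4 remove [peudr,rsd,rpua] add [bfjf] -> 7 lines: nkd udrc pgb tqho bfjf nxrul wtec
Hunk 2: at line 1 remove [pgb,tqho] add [nuv,frijc] -> 7 lines: nkd udrc nuv frijc bfjf nxrul wtec
Hunk 3: at line 2 remove [nuv,frijc,bfjf] add [qwv,qmb] -> 6 lines: nkd udrc qwv qmb nxrul wtec
Final line count: 6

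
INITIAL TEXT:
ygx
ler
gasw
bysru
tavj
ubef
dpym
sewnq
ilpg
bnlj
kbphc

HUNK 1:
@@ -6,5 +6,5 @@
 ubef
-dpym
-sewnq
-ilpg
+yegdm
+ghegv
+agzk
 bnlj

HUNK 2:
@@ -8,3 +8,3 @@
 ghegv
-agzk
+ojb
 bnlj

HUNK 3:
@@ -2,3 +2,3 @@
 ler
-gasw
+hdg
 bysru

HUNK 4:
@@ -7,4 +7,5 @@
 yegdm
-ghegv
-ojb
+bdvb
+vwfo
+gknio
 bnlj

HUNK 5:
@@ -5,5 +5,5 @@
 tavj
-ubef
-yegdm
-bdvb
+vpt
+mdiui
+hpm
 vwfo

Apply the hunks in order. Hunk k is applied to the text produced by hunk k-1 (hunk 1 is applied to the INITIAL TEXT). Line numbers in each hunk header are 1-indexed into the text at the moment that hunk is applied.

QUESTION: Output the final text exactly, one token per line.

Hunk 1: at line 6 remove [dpym,sewnq,ilpg] add [yegdm,ghegv,agzk] -> 11 lines: ygx ler gasw bysru tavj ubef yegdm ghegv agzk bnlj kbphc
Hunk 2: at line 8 remove [agzk] add [ojb] -> 11 lines: ygx ler gasw bysru tavj ubef yegdm ghegv ojb bnlj kbphc
Hunk 3: at line 2 remove [gasw] add [hdg] -> 11 lines: ygx ler hdg bysru tavj ubef yegdm ghegv ojb bnlj kbphc
Hunk 4: at line 7 remove [ghegv,ojb] add [bdvb,vwfo,gknio] -> 12 lines: ygx ler hdg bysru tavj ubef yegdm bdvb vwfo gknio bnlj kbphc
Hunk 5: at line 5 remove [ubef,yegdm,bdvb] add [vpt,mdiui,hpm] -> 12 lines: ygx ler hdg bysru tavj vpt mdiui hpm vwfo gknio bnlj kbphc

Answer: ygx
ler
hdg
bysru
tavj
vpt
mdiui
hpm
vwfo
gknio
bnlj
kbphc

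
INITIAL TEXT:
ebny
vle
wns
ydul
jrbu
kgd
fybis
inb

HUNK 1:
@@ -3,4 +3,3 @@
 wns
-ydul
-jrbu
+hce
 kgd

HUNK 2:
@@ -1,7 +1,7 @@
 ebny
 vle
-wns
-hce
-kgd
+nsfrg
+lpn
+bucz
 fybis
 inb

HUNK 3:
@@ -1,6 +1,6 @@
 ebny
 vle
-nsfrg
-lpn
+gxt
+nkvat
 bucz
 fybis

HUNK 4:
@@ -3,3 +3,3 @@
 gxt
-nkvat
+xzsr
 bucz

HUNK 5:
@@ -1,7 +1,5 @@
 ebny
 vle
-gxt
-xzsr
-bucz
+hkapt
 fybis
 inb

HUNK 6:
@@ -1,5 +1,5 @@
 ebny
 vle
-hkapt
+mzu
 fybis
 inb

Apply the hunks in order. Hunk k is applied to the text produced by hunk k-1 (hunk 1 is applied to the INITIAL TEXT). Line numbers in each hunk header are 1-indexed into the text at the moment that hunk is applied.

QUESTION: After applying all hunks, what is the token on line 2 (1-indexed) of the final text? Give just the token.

Hunk 1: at line 3 remove [ydul,jrbu] add [hce] -> 7 lines: ebny vle wns hce kgd fybis inb
Hunk 2: at line 1 remove [wns,hce,kgd] add [nsfrg,lpn,bucz] -> 7 lines: ebny vle nsfrg lpn bucz fybis inb
Hunk 3: at line 1 remove [nsfrg,lpn] add [gxt,nkvat] -> 7 lines: ebny vle gxt nkvat bucz fybis inb
Hunk 4: at line 3 remove [nkvat] add [xzsr] -> 7 lines: ebny vle gxt xzsr bucz fybis inb
Hunk 5: at line 1 remove [gxt,xzsr,bucz] add [hkapt] -> 5 lines: ebny vle hkapt fybis inb
Hunk 6: at line 1 remove [hkapt] add [mzu] -> 5 lines: ebny vle mzu fybis inb
Final line 2: vle

Answer: vle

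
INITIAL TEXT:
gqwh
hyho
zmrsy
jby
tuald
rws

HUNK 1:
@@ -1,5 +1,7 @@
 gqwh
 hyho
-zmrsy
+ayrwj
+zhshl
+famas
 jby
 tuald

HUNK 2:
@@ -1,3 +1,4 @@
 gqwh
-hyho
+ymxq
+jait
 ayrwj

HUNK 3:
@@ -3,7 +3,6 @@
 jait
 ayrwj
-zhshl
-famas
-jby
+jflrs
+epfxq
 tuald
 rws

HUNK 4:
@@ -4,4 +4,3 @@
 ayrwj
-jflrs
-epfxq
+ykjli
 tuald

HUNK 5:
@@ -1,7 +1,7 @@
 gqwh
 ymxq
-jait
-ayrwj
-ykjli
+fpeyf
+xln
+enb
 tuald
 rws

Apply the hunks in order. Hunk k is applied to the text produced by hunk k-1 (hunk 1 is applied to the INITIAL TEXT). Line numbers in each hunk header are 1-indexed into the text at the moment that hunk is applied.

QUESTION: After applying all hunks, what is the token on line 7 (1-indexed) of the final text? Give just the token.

Hunk 1: at line 1 remove [zmrsy] add [ayrwj,zhshl,famas] -> 8 lines: gqwh hyho ayrwj zhshl famas jby tuald rws
Hunk 2: at line 1 remove [hyho] add [ymxq,jait] -> 9 lines: gqwh ymxq jait ayrwj zhshl famas jby tuald rws
Hunk 3: at line 3 remove [zhshl,famas,jby] add [jflrs,epfxq] -> 8 lines: gqwh ymxq jait ayrwj jflrs epfxq tuald rws
Hunk 4: at line 4 remove [jflrs,epfxq] add [ykjli] -> 7 lines: gqwh ymxq jait ayrwj ykjli tuald rws
Hunk 5: at line 1 remove [jait,ayrwj,ykjli] add [fpeyf,xln,enb] -> 7 lines: gqwh ymxq fpeyf xln enb tuald rws
Final line 7: rws

Answer: rws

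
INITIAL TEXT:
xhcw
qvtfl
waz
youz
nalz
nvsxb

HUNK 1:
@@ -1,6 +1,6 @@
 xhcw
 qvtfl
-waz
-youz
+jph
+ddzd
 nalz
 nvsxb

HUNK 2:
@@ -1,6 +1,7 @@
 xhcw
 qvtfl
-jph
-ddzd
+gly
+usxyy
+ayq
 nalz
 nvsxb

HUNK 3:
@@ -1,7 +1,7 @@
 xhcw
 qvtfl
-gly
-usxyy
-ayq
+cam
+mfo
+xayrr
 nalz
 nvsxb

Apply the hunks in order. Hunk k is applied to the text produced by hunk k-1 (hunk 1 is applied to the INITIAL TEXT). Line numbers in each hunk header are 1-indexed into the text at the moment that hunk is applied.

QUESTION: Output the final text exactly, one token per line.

Answer: xhcw
qvtfl
cam
mfo
xayrr
nalz
nvsxb

Derivation:
Hunk 1: at line 1 remove [waz,youz] add [jph,ddzd] -> 6 lines: xhcw qvtfl jph ddzd nalz nvsxb
Hunk 2: at line 1 remove [jph,ddzd] add [gly,usxyy,ayq] -> 7 lines: xhcw qvtfl gly usxyy ayq nalz nvsxb
Hunk 3: at line 1 remove [gly,usxyy,ayq] add [cam,mfo,xayrr] -> 7 lines: xhcw qvtfl cam mfo xayrr nalz nvsxb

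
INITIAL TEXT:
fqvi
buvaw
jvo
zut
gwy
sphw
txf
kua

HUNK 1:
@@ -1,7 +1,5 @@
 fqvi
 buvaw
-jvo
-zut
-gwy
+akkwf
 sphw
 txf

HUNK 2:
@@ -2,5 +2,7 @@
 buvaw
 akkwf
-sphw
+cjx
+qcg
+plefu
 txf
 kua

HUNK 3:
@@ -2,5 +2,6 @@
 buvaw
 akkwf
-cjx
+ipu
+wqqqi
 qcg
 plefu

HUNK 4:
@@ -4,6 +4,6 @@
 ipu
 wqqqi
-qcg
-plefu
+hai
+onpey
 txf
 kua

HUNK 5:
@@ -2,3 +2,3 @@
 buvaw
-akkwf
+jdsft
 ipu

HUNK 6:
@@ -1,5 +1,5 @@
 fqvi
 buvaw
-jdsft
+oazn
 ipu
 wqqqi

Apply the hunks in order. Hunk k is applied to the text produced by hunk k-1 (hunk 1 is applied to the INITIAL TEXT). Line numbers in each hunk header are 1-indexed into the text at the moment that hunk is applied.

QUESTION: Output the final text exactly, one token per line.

Answer: fqvi
buvaw
oazn
ipu
wqqqi
hai
onpey
txf
kua

Derivation:
Hunk 1: at line 1 remove [jvo,zut,gwy] add [akkwf] -> 6 lines: fqvi buvaw akkwf sphw txf kua
Hunk 2: at line 2 remove [sphw] add [cjx,qcg,plefu] -> 8 lines: fqvi buvaw akkwf cjx qcg plefu txf kua
Hunk 3: at line 2 remove [cjx] add [ipu,wqqqi] -> 9 lines: fqvi buvaw akkwf ipu wqqqi qcg plefu txf kua
Hunk 4: at line 4 remove [qcg,plefu] add [hai,onpey] -> 9 lines: fqvi buvaw akkwf ipu wqqqi hai onpey txf kua
Hunk 5: at line 2 remove [akkwf] add [jdsft] -> 9 lines: fqvi buvaw jdsft ipu wqqqi hai onpey txf kua
Hunk 6: at line 1 remove [jdsft] add [oazn] -> 9 lines: fqvi buvaw oazn ipu wqqqi hai onpey txf kua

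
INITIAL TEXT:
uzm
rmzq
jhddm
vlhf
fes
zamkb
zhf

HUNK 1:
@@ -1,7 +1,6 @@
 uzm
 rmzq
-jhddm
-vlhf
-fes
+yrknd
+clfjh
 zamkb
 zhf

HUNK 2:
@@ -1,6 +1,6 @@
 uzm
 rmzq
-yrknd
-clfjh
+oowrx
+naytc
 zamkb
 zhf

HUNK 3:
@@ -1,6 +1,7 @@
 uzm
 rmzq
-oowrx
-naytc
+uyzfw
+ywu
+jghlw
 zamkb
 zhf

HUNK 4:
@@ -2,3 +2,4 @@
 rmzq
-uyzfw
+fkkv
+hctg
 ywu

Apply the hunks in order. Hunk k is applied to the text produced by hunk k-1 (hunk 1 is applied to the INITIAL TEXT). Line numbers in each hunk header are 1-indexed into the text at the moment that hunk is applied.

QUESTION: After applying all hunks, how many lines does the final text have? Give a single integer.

Answer: 8

Derivation:
Hunk 1: at line 1 remove [jhddm,vlhf,fes] add [yrknd,clfjh] -> 6 lines: uzm rmzq yrknd clfjh zamkb zhf
Hunk 2: at line 1 remove [yrknd,clfjh] add [oowrx,naytc] -> 6 lines: uzm rmzq oowrx naytc zamkb zhf
Hunk 3: at line 1 remove [oowrx,naytc] add [uyzfw,ywu,jghlw] -> 7 lines: uzm rmzq uyzfw ywu jghlw zamkb zhf
Hunk 4: at line 2 remove [uyzfw] add [fkkv,hctg] -> 8 lines: uzm rmzq fkkv hctg ywu jghlw zamkb zhf
Final line count: 8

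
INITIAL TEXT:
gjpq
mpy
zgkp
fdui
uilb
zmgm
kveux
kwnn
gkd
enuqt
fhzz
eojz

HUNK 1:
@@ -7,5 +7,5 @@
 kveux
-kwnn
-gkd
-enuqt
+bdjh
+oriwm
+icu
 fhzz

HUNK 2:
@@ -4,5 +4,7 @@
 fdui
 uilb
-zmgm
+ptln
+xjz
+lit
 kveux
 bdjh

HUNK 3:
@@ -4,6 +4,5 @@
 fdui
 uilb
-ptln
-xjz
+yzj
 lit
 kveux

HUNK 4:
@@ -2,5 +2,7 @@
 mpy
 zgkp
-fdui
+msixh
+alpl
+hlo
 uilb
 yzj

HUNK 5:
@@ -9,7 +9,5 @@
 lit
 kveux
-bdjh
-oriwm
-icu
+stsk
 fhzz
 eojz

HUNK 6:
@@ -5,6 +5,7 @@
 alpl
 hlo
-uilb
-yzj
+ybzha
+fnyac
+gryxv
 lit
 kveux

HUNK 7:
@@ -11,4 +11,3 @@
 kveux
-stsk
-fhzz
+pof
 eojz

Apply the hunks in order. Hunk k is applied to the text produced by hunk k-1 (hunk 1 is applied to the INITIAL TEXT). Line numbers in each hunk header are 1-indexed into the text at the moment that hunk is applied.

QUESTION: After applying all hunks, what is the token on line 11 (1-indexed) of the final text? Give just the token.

Hunk 1: at line 7 remove [kwnn,gkd,enuqt] add [bdjh,oriwm,icu] -> 12 lines: gjpq mpy zgkp fdui uilb zmgm kveux bdjh oriwm icu fhzz eojz
Hunk 2: at line 4 remove [zmgm] add [ptln,xjz,lit] -> 14 lines: gjpq mpy zgkp fdui uilb ptln xjz lit kveux bdjh oriwm icu fhzz eojz
Hunk 3: at line 4 remove [ptln,xjz] add [yzj] -> 13 lines: gjpq mpy zgkp fdui uilb yzj lit kveux bdjh oriwm icu fhzz eojz
Hunk 4: at line 2 remove [fdui] add [msixh,alpl,hlo] -> 15 lines: gjpq mpy zgkp msixh alpl hlo uilb yzj lit kveux bdjh oriwm icu fhzz eojz
Hunk 5: at line 9 remove [bdjh,oriwm,icu] add [stsk] -> 13 lines: gjpq mpy zgkp msixh alpl hlo uilb yzj lit kveux stsk fhzz eojz
Hunk 6: at line 5 remove [uilb,yzj] add [ybzha,fnyac,gryxv] -> 14 lines: gjpq mpy zgkp msixh alpl hlo ybzha fnyac gryxv lit kveux stsk fhzz eojz
Hunk 7: at line 11 remove [stsk,fhzz] add [pof] -> 13 lines: gjpq mpy zgkp msixh alpl hlo ybzha fnyac gryxv lit kveux pof eojz
Final line 11: kveux

Answer: kveux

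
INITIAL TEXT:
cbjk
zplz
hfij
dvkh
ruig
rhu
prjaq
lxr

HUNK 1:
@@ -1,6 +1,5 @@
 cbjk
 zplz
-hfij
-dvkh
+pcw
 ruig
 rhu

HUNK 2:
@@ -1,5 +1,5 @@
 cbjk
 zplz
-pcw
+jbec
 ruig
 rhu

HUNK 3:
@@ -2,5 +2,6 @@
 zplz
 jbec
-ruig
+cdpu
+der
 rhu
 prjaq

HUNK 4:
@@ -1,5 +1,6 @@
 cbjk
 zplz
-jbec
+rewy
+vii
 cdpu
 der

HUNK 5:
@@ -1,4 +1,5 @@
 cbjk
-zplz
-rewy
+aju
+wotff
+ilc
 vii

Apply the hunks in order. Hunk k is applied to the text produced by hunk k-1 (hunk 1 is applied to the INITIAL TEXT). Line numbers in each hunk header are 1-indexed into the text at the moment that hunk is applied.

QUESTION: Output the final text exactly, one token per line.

Hunk 1: at line 1 remove [hfij,dvkh] add [pcw] -> 7 lines: cbjk zplz pcw ruig rhu prjaq lxr
Hunk 2: at line 1 remove [pcw] add [jbec] -> 7 lines: cbjk zplz jbec ruig rhu prjaq lxr
Hunk 3: at line 2 remove [ruig] add [cdpu,der] -> 8 lines: cbjk zplz jbec cdpu der rhu prjaq lxr
Hunk 4: at line 1 remove [jbec] add [rewy,vii] -> 9 lines: cbjk zplz rewy vii cdpu der rhu prjaq lxr
Hunk 5: at line 1 remove [zplz,rewy] add [aju,wotff,ilc] -> 10 lines: cbjk aju wotff ilc vii cdpu der rhu prjaq lxr

Answer: cbjk
aju
wotff
ilc
vii
cdpu
der
rhu
prjaq
lxr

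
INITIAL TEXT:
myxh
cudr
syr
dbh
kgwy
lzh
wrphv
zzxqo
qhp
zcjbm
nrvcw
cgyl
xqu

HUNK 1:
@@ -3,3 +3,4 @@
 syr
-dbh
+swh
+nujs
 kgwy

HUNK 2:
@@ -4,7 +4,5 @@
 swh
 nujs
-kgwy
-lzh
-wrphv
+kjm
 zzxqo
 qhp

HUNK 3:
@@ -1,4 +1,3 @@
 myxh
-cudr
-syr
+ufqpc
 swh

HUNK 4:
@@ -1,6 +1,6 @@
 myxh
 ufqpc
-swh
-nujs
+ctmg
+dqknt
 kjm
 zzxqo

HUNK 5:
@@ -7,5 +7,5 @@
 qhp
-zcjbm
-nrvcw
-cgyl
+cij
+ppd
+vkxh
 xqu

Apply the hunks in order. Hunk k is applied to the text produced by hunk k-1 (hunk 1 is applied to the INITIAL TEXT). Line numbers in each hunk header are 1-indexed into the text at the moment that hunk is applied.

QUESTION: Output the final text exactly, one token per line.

Hunk 1: at line 3 remove [dbh] add [swh,nujs] -> 14 lines: myxh cudr syr swh nujs kgwy lzh wrphv zzxqo qhp zcjbm nrvcw cgyl xqu
Hunk 2: at line 4 remove [kgwy,lzh,wrphv] add [kjm] -> 12 lines: myxh cudr syr swh nujs kjm zzxqo qhp zcjbm nrvcw cgyl xqu
Hunk 3: at line 1 remove [cudr,syr] add [ufqpc] -> 11 lines: myxh ufqpc swh nujs kjm zzxqo qhp zcjbm nrvcw cgyl xqu
Hunk 4: at line 1 remove [swh,nujs] add [ctmg,dqknt] -> 11 lines: myxh ufqpc ctmg dqknt kjm zzxqo qhp zcjbm nrvcw cgyl xqu
Hunk 5: at line 7 remove [zcjbm,nrvcw,cgyl] add [cij,ppd,vkxh] -> 11 lines: myxh ufqpc ctmg dqknt kjm zzxqo qhp cij ppd vkxh xqu

Answer: myxh
ufqpc
ctmg
dqknt
kjm
zzxqo
qhp
cij
ppd
vkxh
xqu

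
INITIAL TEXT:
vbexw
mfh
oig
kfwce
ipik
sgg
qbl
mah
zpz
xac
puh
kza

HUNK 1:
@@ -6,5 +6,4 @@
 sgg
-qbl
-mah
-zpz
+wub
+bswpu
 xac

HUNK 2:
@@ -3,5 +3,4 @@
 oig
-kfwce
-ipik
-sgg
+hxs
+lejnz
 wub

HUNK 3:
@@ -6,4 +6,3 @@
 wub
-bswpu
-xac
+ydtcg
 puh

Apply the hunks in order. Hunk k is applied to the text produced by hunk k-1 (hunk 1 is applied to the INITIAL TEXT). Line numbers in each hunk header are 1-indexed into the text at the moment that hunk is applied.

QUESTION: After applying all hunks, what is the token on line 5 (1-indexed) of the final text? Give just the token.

Answer: lejnz

Derivation:
Hunk 1: at line 6 remove [qbl,mah,zpz] add [wub,bswpu] -> 11 lines: vbexw mfh oig kfwce ipik sgg wub bswpu xac puh kza
Hunk 2: at line 3 remove [kfwce,ipik,sgg] add [hxs,lejnz] -> 10 lines: vbexw mfh oig hxs lejnz wub bswpu xac puh kza
Hunk 3: at line 6 remove [bswpu,xac] add [ydtcg] -> 9 lines: vbexw mfh oig hxs lejnz wub ydtcg puh kza
Final line 5: lejnz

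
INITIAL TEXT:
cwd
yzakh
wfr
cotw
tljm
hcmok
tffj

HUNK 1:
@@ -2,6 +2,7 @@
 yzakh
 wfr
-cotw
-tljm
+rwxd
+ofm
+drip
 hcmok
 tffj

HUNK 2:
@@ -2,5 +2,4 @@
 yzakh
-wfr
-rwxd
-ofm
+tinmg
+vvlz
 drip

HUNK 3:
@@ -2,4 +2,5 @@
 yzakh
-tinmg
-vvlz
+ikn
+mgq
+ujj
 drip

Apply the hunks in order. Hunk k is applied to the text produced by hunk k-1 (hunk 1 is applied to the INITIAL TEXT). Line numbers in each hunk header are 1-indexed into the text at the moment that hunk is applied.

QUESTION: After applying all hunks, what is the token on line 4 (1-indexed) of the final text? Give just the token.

Answer: mgq

Derivation:
Hunk 1: at line 2 remove [cotw,tljm] add [rwxd,ofm,drip] -> 8 lines: cwd yzakh wfr rwxd ofm drip hcmok tffj
Hunk 2: at line 2 remove [wfr,rwxd,ofm] add [tinmg,vvlz] -> 7 lines: cwd yzakh tinmg vvlz drip hcmok tffj
Hunk 3: at line 2 remove [tinmg,vvlz] add [ikn,mgq,ujj] -> 8 lines: cwd yzakh ikn mgq ujj drip hcmok tffj
Final line 4: mgq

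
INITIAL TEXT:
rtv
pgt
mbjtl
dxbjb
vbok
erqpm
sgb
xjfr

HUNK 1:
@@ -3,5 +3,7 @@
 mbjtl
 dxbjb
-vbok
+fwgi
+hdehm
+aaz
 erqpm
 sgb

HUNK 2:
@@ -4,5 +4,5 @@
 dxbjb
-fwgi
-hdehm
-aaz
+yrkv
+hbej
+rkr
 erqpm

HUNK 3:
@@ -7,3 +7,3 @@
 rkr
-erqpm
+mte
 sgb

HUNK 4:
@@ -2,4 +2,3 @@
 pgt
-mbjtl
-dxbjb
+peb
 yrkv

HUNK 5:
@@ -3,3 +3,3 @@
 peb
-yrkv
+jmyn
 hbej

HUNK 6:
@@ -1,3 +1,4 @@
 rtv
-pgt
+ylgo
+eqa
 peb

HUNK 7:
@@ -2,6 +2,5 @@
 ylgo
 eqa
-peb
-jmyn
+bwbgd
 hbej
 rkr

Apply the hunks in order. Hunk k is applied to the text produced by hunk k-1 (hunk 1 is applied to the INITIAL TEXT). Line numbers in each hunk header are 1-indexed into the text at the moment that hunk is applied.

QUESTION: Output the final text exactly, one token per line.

Hunk 1: at line 3 remove [vbok] add [fwgi,hdehm,aaz] -> 10 lines: rtv pgt mbjtl dxbjb fwgi hdehm aaz erqpm sgb xjfr
Hunk 2: at line 4 remove [fwgi,hdehm,aaz] add [yrkv,hbej,rkr] -> 10 lines: rtv pgt mbjtl dxbjb yrkv hbej rkr erqpm sgb xjfr
Hunk 3: at line 7 remove [erqpm] add [mte] -> 10 lines: rtv pgt mbjtl dxbjb yrkv hbej rkr mte sgb xjfr
Hunk 4: at line 2 remove [mbjtl,dxbjb] add [peb] -> 9 lines: rtv pgt peb yrkv hbej rkr mte sgb xjfr
Hunk 5: at line 3 remove [yrkv] add [jmyn] -> 9 lines: rtv pgt peb jmyn hbej rkr mte sgb xjfr
Hunk 6: at line 1 remove [pgt] add [ylgo,eqa] -> 10 lines: rtv ylgo eqa peb jmyn hbej rkr mte sgb xjfr
Hunk 7: at line 2 remove [peb,jmyn] add [bwbgd] -> 9 lines: rtv ylgo eqa bwbgd hbej rkr mte sgb xjfr

Answer: rtv
ylgo
eqa
bwbgd
hbej
rkr
mte
sgb
xjfr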